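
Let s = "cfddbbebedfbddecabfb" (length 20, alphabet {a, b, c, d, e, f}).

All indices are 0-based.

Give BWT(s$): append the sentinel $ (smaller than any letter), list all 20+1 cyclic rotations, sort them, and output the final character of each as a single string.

rank  rotation               last
    0  $cfddbbebedfbddecabfb  b
    1  abfb$cfddbbebedfbddec  c
    2  b$cfddbbebedfbddecabf  f
    3  bbebedfbddecabfb$cfdd  d
    4  bddecabfb$cfddbbebedf  f
    5  bebedfbddecabfb$cfddb  b
    6  bedfbddecabfb$cfddbbe  e
    7  bfb$cfddbbebedfbddeca  a
    8  cabfb$cfddbbebedfbdde  e
    9  cfddbbebedfbddecabfb$  $
   10  dbbebedfbddecabfb$cfd  d
   11  ddbbebedfbddecabfb$cf  f
   12  ddecabfb$cfddbbebedfb  b
   13  decabfb$cfddbbebedfbd  d
   14  dfbddecabfb$cfddbbebe  e
   15  ebedfbddecabfb$cfddbb  b
   16  ecabfb$cfddbbebedfbdd  d
   17  edfbddecabfb$cfddbbeb  b
   18  fb$cfddbbebedfbddecab  b
   19  fbddecabfb$cfddbbebed  d
   20  fddbbebedfbddecabfb$c  c

bcfdfbeae$dfbdebdbbdc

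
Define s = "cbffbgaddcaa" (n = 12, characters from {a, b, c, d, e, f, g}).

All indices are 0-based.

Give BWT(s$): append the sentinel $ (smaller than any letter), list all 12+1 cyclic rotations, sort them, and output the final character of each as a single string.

rank  rotation       last
    0  $cbffbgaddcaa  a
    1  a$cbffbgaddca  a
    2  aa$cbffbgaddc  c
    3  addcaa$cbffbg  g
    4  bffbgaddcaa$c  c
    5  bgaddcaa$cbff  f
    6  caa$cbffbgadd  d
    7  cbffbgaddcaa$  $
    8  dcaa$cbffbgad  d
    9  ddcaa$cbffbga  a
   10  fbgaddcaa$cbf  f
   11  ffbgaddcaa$cb  b
   12  gaddcaa$cbffb  b

aacgcfd$dafbb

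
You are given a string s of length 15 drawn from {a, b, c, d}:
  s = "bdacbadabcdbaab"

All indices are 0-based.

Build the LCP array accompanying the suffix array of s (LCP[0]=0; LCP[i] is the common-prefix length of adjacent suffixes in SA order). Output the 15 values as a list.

rank | idx | suffix
   0 |  12 | aab
   1 |  13 | ab
   2 |   7 | abcdbaab
   3 |   2 | acbadabcdbaab
   4 |   5 | adabcdbaab
   5 |  14 | b
   6 |  11 | baab
   7 |   4 | badabcdbaab
   8 |   8 | bcdbaab
   9 |   0 | bdacbadabcdbaab
  10 |   3 | cbadabcdbaab
  11 |   9 | cdbaab
  12 |   6 | dabcdbaab
  13 |   1 | dacbadabcdbaab
  14 |  10 | dbaab

SA = [12, 13, 7, 2, 5, 14, 11, 4, 8, 0, 3, 9, 6, 1, 10]
rank  pair      lcp
   1  s[12:],s[13:]  1  'a'
   2  s[13:],s[7:]  2  'ab'
   3  s[7:],s[2:]  1  'a'
   4  s[2:],s[5:]  1  'a'
   5  s[5:],s[14:]  0  ''
   6  s[14:],s[11:]  1  'b'
   7  s[11:],s[4:]  2  'ba'
   8  s[4:],s[8:]  1  'b'
   9  s[8:],s[0:]  1  'b'
  10  s[0:],s[3:]  0  ''
  11  s[3:],s[9:]  1  'c'
  12  s[9:],s[6:]  0  ''
  13  s[6:],s[1:]  2  'da'
  14  s[1:],s[10:]  1  'd'

[0, 1, 2, 1, 1, 0, 1, 2, 1, 1, 0, 1, 0, 2, 1]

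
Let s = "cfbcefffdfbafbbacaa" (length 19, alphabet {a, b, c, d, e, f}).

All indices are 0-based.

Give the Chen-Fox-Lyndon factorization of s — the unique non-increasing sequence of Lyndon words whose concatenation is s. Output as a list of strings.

["cf", "bcefffdf", "b", "afbb", "ac", "a", "a"]

emit factor 1: 'cf' (i=0, period=2)
emit factor 2: 'bcefffdf' (i=2, period=8)
emit factor 3: 'b' (i=10, period=1)
emit factor 4: 'afbb' (i=11, period=4)
emit factor 5: 'ac' (i=15, period=2)
emit factor 6: 'a' (i=17, period=1)
emit factor 7: 'a' (i=18, period=1)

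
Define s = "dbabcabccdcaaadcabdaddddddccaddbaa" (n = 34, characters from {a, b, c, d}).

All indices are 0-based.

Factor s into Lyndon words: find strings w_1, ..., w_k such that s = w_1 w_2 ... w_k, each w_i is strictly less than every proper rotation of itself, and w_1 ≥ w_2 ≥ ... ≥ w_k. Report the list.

emit factor 1: 'd' (i=0, period=1)
emit factor 2: 'b' (i=1, period=1)
emit factor 3: 'abcabccdc' (i=2, period=9)
emit factor 4: 'aaadcabdaddddddccaddb' (i=11, period=21)
emit factor 5: 'a' (i=32, period=1)
emit factor 6: 'a' (i=33, period=1)

["d", "b", "abcabccdc", "aaadcabdaddddddccaddb", "a", "a"]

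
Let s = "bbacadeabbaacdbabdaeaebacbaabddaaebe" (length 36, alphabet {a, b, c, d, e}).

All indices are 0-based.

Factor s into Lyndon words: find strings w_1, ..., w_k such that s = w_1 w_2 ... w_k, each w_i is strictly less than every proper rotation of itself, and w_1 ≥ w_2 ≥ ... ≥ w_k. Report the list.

["b", "b", "acade", "abb", "aacdbabdaeaebacb", "aabddaaebe"]

emit factor 1: 'b' (i=0, period=1)
emit factor 2: 'b' (i=1, period=1)
emit factor 3: 'acade' (i=2, period=5)
emit factor 4: 'abb' (i=7, period=3)
emit factor 5: 'aacdbabdaeaebacb' (i=10, period=16)
emit factor 6: 'aabddaaebe' (i=26, period=10)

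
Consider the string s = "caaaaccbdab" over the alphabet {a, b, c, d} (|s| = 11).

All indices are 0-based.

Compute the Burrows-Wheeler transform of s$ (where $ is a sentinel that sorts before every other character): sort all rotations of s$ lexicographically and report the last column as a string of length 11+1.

rank  rotation      last
    0  $caaaaccbdab  b
    1  aaaaccbdab$c  c
    2  aaaccbdab$ca  a
    3  aaccbdab$caa  a
    4  ab$caaaaccbd  d
    5  accbdab$caaa  a
    6  b$caaaaccbda  a
    7  bdab$caaaacc  c
    8  caaaaccbdab$  $
    9  cbdab$caaaac  c
   10  ccbdab$caaaa  a
   11  dab$caaaaccb  b

bcaadaac$cab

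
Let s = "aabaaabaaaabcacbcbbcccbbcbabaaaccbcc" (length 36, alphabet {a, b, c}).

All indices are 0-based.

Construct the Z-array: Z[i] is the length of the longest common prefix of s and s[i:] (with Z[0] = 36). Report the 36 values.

Z[0]=36
i=1: outside box; Z[1]=1 grow→box=[1,2)
i=2: outside box; Z[2]=0
i=3: outside box; Z[3]=2 grow→box=[3,5)
i=4: min(r-i=1, Z[1]=1)=1; Z[4]=6 grow→box=[4,10)
i=5: min(r-i=5, Z[1]=1)=1; Z[5]=1
i=6: min(r-i=4, Z[2]=0)=0; Z[6]=0
i=7: min(r-i=3, Z[3]=2)=2; Z[7]=2
i=8: min(r-i=2, Z[4]=6)=2; Z[8]=2
i=9: min(r-i=1, Z[5]=1)=1; Z[9]=3 grow→box=[9,12)
i=10: min(r-i=2, Z[1]=1)=1; Z[10]=1
i=11: min(r-i=1, Z[2]=0)=0; Z[11]=0
i=12: outside box; Z[12]=0
i=13: outside box; Z[13]=1 grow→box=[13,14)
i=14: outside box; Z[14]=0
i=15: outside box; Z[15]=0
i=16: outside box; Z[16]=0
i=17: outside box; Z[17]=0
i=18: outside box; Z[18]=0
i=19: outside box; Z[19]=0
i=20: outside box; Z[20]=0
i=21: outside box; Z[21]=0
i=22: outside box; Z[22]=0
i=23: outside box; Z[23]=0
i=24: outside box; Z[24]=0
i=25: outside box; Z[25]=0
i=26: outside box; Z[26]=1 grow→box=[26,27)
i=27: outside box; Z[27]=0
i=28: outside box; Z[28]=2 grow→box=[28,30)
i=29: min(r-i=1, Z[1]=1)=1; Z[29]=2 grow→box=[29,31)
i=30: min(r-i=1, Z[1]=1)=1; Z[30]=1
i=31: outside box; Z[31]=0
i=32: outside box; Z[32]=0
i=33: outside box; Z[33]=0
i=34: outside box; Z[34]=0
i=35: outside box; Z[35]=0

[36, 1, 0, 2, 6, 1, 0, 2, 2, 3, 1, 0, 0, 1, 0, 0, 0, 0, 0, 0, 0, 0, 0, 0, 0, 0, 1, 0, 2, 2, 1, 0, 0, 0, 0, 0]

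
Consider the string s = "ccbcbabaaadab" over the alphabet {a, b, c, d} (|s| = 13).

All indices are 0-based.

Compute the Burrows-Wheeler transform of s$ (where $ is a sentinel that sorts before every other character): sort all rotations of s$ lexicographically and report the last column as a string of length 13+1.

bbadbaaaccbc$a

rank  rotation        last
    0  $ccbcbabaaadab  b
    1  aaadab$ccbcbab  b
    2  aadab$ccbcbaba  a
    3  ab$ccbcbabaaad  d
    4  abaaadab$ccbcb  b
    5  adab$ccbcbabaa  a
    6  b$ccbcbabaaada  a
    7  baaadab$ccbcba  a
    8  babaaadab$ccbc  c
    9  bcbabaaadab$cc  c
   10  cbabaaadab$ccb  b
   11  cbcbabaaadab$c  c
   12  ccbcbabaaadab$  $
   13  dab$ccbcbabaaa  a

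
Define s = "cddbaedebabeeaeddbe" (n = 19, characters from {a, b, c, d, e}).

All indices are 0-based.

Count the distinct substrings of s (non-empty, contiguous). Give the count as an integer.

168

rank→(start, suffix):
  0 → (9, 'abeeaeddbe')
  1 → (13, 'aeddbe')
  2 → (4, 'aedebabeeaeddbe')
  3 → (8, 'babeeaeddbe')
  4 → (3, 'baedebabeeaeddbe')
  5 → (17, 'be')
  6 → (10, 'beeaeddbe')
  7 → (0, 'cddbaedebabeeaeddbe')
  8 → (2, 'dbaedebabeeaeddbe')
  9 → (16, 'dbe')
  10 → (1, 'ddbaedebabeeaeddbe')
  11 → (15, 'ddbe')
  12 → (6, 'debabeeaeddbe')
  13 → (18, 'e')
  14 → (12, 'eaeddbe')
  15 → (7, 'ebabeeaeddbe')
  16 → (14, 'eddbe')
  17 → (5, 'edebabeeaeddbe')
  18 → (11, 'eeaeddbe')

SA = [9, 13, 4, 8, 3, 17, 10, 0, 2, 16, 1, 15, 6, 18, 12, 7, 14, 5, 11]
i: (SA[i-1],SA[i]) lcp shared
  1: (9,13) 1 'a'
  2: (13,4) 3 'aed'
  3: (4,8) 0 ''
  4: (8,3) 2 'ba'
  5: (3,17) 1 'b'
  6: (17,10) 2 'be'
  7: (10,0) 0 ''
  8: (0,2) 0 ''
  9: (2,16) 2 'db'
  10: (16,1) 1 'd'
  11: (1,15) 3 'ddb'
  12: (15,6) 1 'd'
  13: (6,18) 0 ''
  14: (18,12) 1 'e'
  15: (12,7) 1 'e'
  16: (7,14) 1 'e'
  17: (14,5) 2 'ed'
  18: (5,11) 1 'e'

n(n+1)/2 = 19·20/2 = 190
Σ LCP = 0 + 1 + 3 + 0 + 2 + 1 + 2 + 0 + 0 + 2 + 1 + 3 + 1 + 0 + 1 + 1 + 1 + 2 + 1 = 22
distinct = 190 − 22 = 168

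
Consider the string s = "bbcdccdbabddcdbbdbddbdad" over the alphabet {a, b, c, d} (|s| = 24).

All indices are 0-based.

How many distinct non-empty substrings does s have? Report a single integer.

sorted suffixes:
  #0 SA[0]=8  'abddcdbbdbddbdad'
  #1 SA[1]=22  'ad'
  #2 SA[2]=7  'babddcdbbdbddbdad'
  #3 SA[3]=0  'bbcdccdbabddcdbbdbddbdad'
  #4 SA[4]=14  'bbdbddbdad'
  #5 SA[5]=1  'bcdccdbabddcdbbdbddbdad'
  #6 SA[6]=20  'bdad'
  #7 SA[7]=15  'bdbddbdad'
  #8 SA[8]=17  'bddbdad'
  #9 SA[9]=9  'bddcdbbdbddbdad'
  #10 SA[10]=4  'ccdbabddcdbbdbddbdad'
  #11 SA[11]=5  'cdbabddcdbbdbddbdad'
  #12 SA[12]=12  'cdbbdbddbdad'
  #13 SA[13]=2  'cdccdbabddcdbbdbddbdad'
  #14 SA[14]=23  'd'
  #15 SA[15]=21  'dad'
  #16 SA[16]=6  'dbabddcdbbdbddbdad'
  #17 SA[17]=13  'dbbdbddbdad'
  #18 SA[18]=19  'dbdad'
  #19 SA[19]=16  'dbddbdad'
  #20 SA[20]=3  'dccdbabddcdbbdbddbdad'
  #21 SA[21]=11  'dcdbbdbddbdad'
  #22 SA[22]=18  'ddbdad'
  #23 SA[23]=10  'ddcdbbdbddbdad'

SA = [8, 22, 7, 0, 14, 1, 20, 15, 17, 9, 4, 5, 12, 2, 23, 21, 6, 13, 19, 16, 3, 11, 18, 10]
rank  pair      lcp
   1  s[8:],s[22:]  1  'a'
   2  s[22:],s[7:]  0  ''
   3  s[7:],s[0:]  1  'b'
   4  s[0:],s[14:]  2  'bb'
   5  s[14:],s[1:]  1  'b'
   6  s[1:],s[20:]  1  'b'
   7  s[20:],s[15:]  2  'bd'
   8  s[15:],s[17:]  2  'bd'
   9  s[17:],s[9:]  3  'bdd'
  10  s[9:],s[4:]  0  ''
  11  s[4:],s[5:]  1  'c'
  12  s[5:],s[12:]  3  'cdb'
  13  s[12:],s[2:]  2  'cd'
  14  s[2:],s[23:]  0  ''
  15  s[23:],s[21:]  1  'd'
  16  s[21:],s[6:]  1  'd'
  17  s[6:],s[13:]  2  'db'
  18  s[13:],s[19:]  2  'db'
  19  s[19:],s[16:]  3  'dbd'
  20  s[16:],s[3:]  1  'd'
  21  s[3:],s[11:]  2  'dc'
  22  s[11:],s[18:]  1  'd'
  23  s[18:],s[10:]  2  'dd'

n(n+1)/2 = 24·25/2 = 300
Σ LCP = 0 + 1 + 0 + 1 + 2 + 1 + 1 + 2 + 2 + 3 + 0 + 1 + 3 + 2 + 0 + 1 + 1 + 2 + 2 + 3 + 1 + 2 + 1 + 2 = 34
distinct = 300 − 34 = 266

266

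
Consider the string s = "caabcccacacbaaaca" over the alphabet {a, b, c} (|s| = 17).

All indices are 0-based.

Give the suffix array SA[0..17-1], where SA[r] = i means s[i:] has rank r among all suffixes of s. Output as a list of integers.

rank | idx | suffix
   0 |  16 | a
   1 |  12 | aaaca
   2 |   1 | aabcccacacbaaaca
   3 |  13 | aaca
   4 |   2 | abcccacacbaaaca
   5 |  14 | aca
   6 |   7 | acacbaaaca
   7 |   9 | acbaaaca
   8 |  11 | baaaca
   9 |   3 | bcccacacbaaaca
  10 |  15 | ca
  11 |   0 | caabcccacacbaaaca
  12 |   6 | cacacbaaaca
  13 |   8 | cacbaaaca
  14 |  10 | cbaaaca
  15 |   5 | ccacacbaaaca
  16 |   4 | cccacacbaaaca

[16, 12, 1, 13, 2, 14, 7, 9, 11, 3, 15, 0, 6, 8, 10, 5, 4]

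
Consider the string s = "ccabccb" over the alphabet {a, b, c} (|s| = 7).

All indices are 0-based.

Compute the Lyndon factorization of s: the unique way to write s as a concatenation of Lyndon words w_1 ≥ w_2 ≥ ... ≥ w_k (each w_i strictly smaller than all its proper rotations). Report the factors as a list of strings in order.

emit factor 1: 'c' (i=0, period=1)
emit factor 2: 'c' (i=1, period=1)
emit factor 3: 'abccb' (i=2, period=5)

["c", "c", "abccb"]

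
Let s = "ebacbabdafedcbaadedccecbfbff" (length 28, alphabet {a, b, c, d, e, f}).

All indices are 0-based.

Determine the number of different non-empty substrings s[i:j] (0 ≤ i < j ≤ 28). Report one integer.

sorted suffixes:
  #0 SA[0]=14  'aadedccecbfbff'
  #1 SA[1]=5  'abdafedcbaadedccecbfbff'
  #2 SA[2]=2  'acbabdafedcbaadedccecbfbff'
  #3 SA[3]=15  'adedccecbfbff'
  #4 SA[4]=8  'afedcbaadedccecbfbff'
  #5 SA[5]=13  'baadedccecbfbff'
  #6 SA[6]=4  'babdafedcbaadedccecbfbff'
  #7 SA[7]=1  'bacbabdafedcbaadedccecbfbff'
  #8 SA[8]=6  'bdafedcbaadedccecbfbff'
  #9 SA[9]=23  'bfbff'
  #10 SA[10]=25  'bff'
  #11 SA[11]=12  'cbaadedccecbfbff'
  #12 SA[12]=3  'cbabdafedcbaadedccecbfbff'
  #13 SA[13]=22  'cbfbff'
  #14 SA[14]=19  'ccecbfbff'
  #15 SA[15]=20  'cecbfbff'
  #16 SA[16]=7  'dafedcbaadedccecbfbff'
  #17 SA[17]=11  'dcbaadedccecbfbff'
  #18 SA[18]=18  'dccecbfbff'
  #19 SA[19]=16  'dedccecbfbff'
  #20 SA[20]=0  'ebacbabdafedcbaadedccecbfbff'
  #21 SA[21]=21  'ecbfbff'
  #22 SA[22]=10  'edcbaadedccecbfbff'
  #23 SA[23]=17  'edccecbfbff'
  #24 SA[24]=27  'f'
  #25 SA[25]=24  'fbff'
  #26 SA[26]=9  'fedcbaadedccecbfbff'
  #27 SA[27]=26  'ff'

SA = [14, 5, 2, 15, 8, 13, 4, 1, 6, 23, 25, 12, 3, 22, 19, 20, 7, 11, 18, 16, 0, 21, 10, 17, 27, 24, 9, 26]
i: (SA[i-1],SA[i]) lcp shared
  1: (14,5) 1 'a'
  2: (5,2) 1 'a'
  3: (2,15) 1 'a'
  4: (15,8) 1 'a'
  5: (8,13) 0 ''
  6: (13,4) 2 'ba'
  7: (4,1) 2 'ba'
  8: (1,6) 1 'b'
  9: (6,23) 1 'b'
  10: (23,25) 2 'bf'
  11: (25,12) 0 ''
  12: (12,3) 3 'cba'
  13: (3,22) 2 'cb'
  14: (22,19) 1 'c'
  15: (19,20) 1 'c'
  16: (20,7) 0 ''
  17: (7,11) 1 'd'
  18: (11,18) 2 'dc'
  19: (18,16) 1 'd'
  20: (16,0) 0 ''
  21: (0,21) 1 'e'
  22: (21,10) 1 'e'
  23: (10,17) 3 'edc'
  24: (17,27) 0 ''
  25: (27,24) 1 'f'
  26: (24,9) 1 'f'
  27: (9,26) 1 'f'

n(n+1)/2 = 28·29/2 = 406
Σ LCP = 0 + 1 + 1 + 1 + 1 + 0 + 2 + 2 + 1 + 1 + 2 + 0 + 3 + 2 + 1 + 1 + 0 + 1 + 2 + 1 + 0 + 1 + 1 + 3 + 0 + 1 + 1 + 1 = 31
distinct = 406 − 31 = 375

375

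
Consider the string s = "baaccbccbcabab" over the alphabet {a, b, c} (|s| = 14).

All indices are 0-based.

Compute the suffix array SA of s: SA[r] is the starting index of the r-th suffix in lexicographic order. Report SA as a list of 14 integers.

[1, 12, 10, 2, 13, 0, 11, 8, 5, 9, 7, 4, 6, 3]

rank→(start, suffix):
  0 → (1, 'aaccbccbcabab')
  1 → (12, 'ab')
  2 → (10, 'abab')
  3 → (2, 'accbccbcabab')
  4 → (13, 'b')
  5 → (0, 'baaccbccbcabab')
  6 → (11, 'bab')
  7 → (8, 'bcabab')
  8 → (5, 'bccbcabab')
  9 → (9, 'cabab')
  10 → (7, 'cbcabab')
  11 → (4, 'cbccbcabab')
  12 → (6, 'ccbcabab')
  13 → (3, 'ccbccbcabab')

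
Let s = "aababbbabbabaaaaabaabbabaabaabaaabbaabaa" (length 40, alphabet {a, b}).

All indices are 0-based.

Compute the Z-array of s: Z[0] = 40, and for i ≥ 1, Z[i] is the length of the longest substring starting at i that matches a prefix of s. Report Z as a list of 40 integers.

[40, 1, 0, 1, 0, 0, 0, 1, 0, 0, 1, 0, 2, 2, 2, 4, 1, 0, 3, 1, 0, 0, 1, 0, 4, 1, 0, 4, 1, 0, 2, 3, 1, 0, 0, 4, 1, 0, 2, 1]

Z[0]=40
i=1: fresh scan; Z[1]=1 grow→box=[1,2)
i=2: fresh scan; Z[2]=0
i=3: fresh scan; Z[3]=1 grow→box=[3,4)
i=4: fresh scan; Z[4]=0
i=5: fresh scan; Z[5]=0
i=6: fresh scan; Z[6]=0
i=7: fresh scan; Z[7]=1 grow→box=[7,8)
i=8: fresh scan; Z[8]=0
i=9: fresh scan; Z[9]=0
i=10: fresh scan; Z[10]=1 grow→box=[10,11)
i=11: fresh scan; Z[11]=0
i=12: fresh scan; Z[12]=2 grow→box=[12,14)
i=13: min(r-i=1, Z[1]=1)=1; Z[13]=2 grow→box=[13,15)
i=14: min(r-i=1, Z[1]=1)=1; Z[14]=2 grow→box=[14,16)
i=15: min(r-i=1, Z[1]=1)=1; Z[15]=4 grow→box=[15,19)
i=16: min(r-i=3, Z[1]=1)=1; Z[16]=1
i=17: min(r-i=2, Z[2]=0)=0; Z[17]=0
i=18: min(r-i=1, Z[3]=1)=1; Z[18]=3 grow→box=[18,21)
i=19: min(r-i=2, Z[1]=1)=1; Z[19]=1
i=20: min(r-i=1, Z[2]=0)=0; Z[20]=0
i=21: fresh scan; Z[21]=0
i=22: fresh scan; Z[22]=1 grow→box=[22,23)
i=23: fresh scan; Z[23]=0
i=24: fresh scan; Z[24]=4 grow→box=[24,28)
i=25: min(r-i=3, Z[1]=1)=1; Z[25]=1
i=26: min(r-i=2, Z[2]=0)=0; Z[26]=0
i=27: min(r-i=1, Z[3]=1)=1; Z[27]=4 grow→box=[27,31)
i=28: min(r-i=3, Z[1]=1)=1; Z[28]=1
i=29: min(r-i=2, Z[2]=0)=0; Z[29]=0
i=30: min(r-i=1, Z[3]=1)=1; Z[30]=2 grow→box=[30,32)
i=31: min(r-i=1, Z[1]=1)=1; Z[31]=3 grow→box=[31,34)
i=32: min(r-i=2, Z[1]=1)=1; Z[32]=1
i=33: min(r-i=1, Z[2]=0)=0; Z[33]=0
i=34: fresh scan; Z[34]=0
i=35: fresh scan; Z[35]=4 grow→box=[35,39)
i=36: min(r-i=3, Z[1]=1)=1; Z[36]=1
i=37: min(r-i=2, Z[2]=0)=0; Z[37]=0
i=38: min(r-i=1, Z[3]=1)=1; Z[38]=2 grow→box=[38,40)
i=39: min(r-i=1, Z[1]=1)=1; Z[39]=1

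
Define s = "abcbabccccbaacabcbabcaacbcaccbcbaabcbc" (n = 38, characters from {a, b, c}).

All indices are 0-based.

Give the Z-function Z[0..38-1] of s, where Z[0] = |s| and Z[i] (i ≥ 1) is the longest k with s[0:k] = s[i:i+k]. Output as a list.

[38, 0, 0, 0, 3, 0, 0, 0, 0, 0, 0, 1, 1, 0, 7, 0, 0, 0, 3, 0, 0, 1, 1, 0, 0, 0, 1, 0, 0, 0, 0, 0, 1, 4, 0, 0, 0, 0]

Z[0]=38
i=1: i≥r, start 0; Z[1]=0
i=2: i≥r, start 0; Z[2]=0
i=3: i≥r, start 0; Z[3]=0
i=4: i≥r, start 0; Z[4]=3 extend→box=[4,7)
i=5: min(r-i=2, Z[1]=0)=0; Z[5]=0
i=6: min(r-i=1, Z[2]=0)=0; Z[6]=0
i=7: i≥r, start 0; Z[7]=0
i=8: i≥r, start 0; Z[8]=0
i=9: i≥r, start 0; Z[9]=0
i=10: i≥r, start 0; Z[10]=0
i=11: i≥r, start 0; Z[11]=1 extend→box=[11,12)
i=12: i≥r, start 0; Z[12]=1 extend→box=[12,13)
i=13: i≥r, start 0; Z[13]=0
i=14: i≥r, start 0; Z[14]=7 extend→box=[14,21)
i=15: min(r-i=6, Z[1]=0)=0; Z[15]=0
i=16: min(r-i=5, Z[2]=0)=0; Z[16]=0
i=17: min(r-i=4, Z[3]=0)=0; Z[17]=0
i=18: min(r-i=3, Z[4]=3)=3; Z[18]=3
i=19: min(r-i=2, Z[5]=0)=0; Z[19]=0
i=20: min(r-i=1, Z[6]=0)=0; Z[20]=0
i=21: i≥r, start 0; Z[21]=1 extend→box=[21,22)
i=22: i≥r, start 0; Z[22]=1 extend→box=[22,23)
i=23: i≥r, start 0; Z[23]=0
i=24: i≥r, start 0; Z[24]=0
i=25: i≥r, start 0; Z[25]=0
i=26: i≥r, start 0; Z[26]=1 extend→box=[26,27)
i=27: i≥r, start 0; Z[27]=0
i=28: i≥r, start 0; Z[28]=0
i=29: i≥r, start 0; Z[29]=0
i=30: i≥r, start 0; Z[30]=0
i=31: i≥r, start 0; Z[31]=0
i=32: i≥r, start 0; Z[32]=1 extend→box=[32,33)
i=33: i≥r, start 0; Z[33]=4 extend→box=[33,37)
i=34: min(r-i=3, Z[1]=0)=0; Z[34]=0
i=35: min(r-i=2, Z[2]=0)=0; Z[35]=0
i=36: min(r-i=1, Z[3]=0)=0; Z[36]=0
i=37: i≥r, start 0; Z[37]=0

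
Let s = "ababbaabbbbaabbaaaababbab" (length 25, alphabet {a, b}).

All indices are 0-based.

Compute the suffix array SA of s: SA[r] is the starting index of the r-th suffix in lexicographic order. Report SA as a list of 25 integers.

rank | idx | suffix
   0 |  15 | aaaababbab
   1 |  16 | aaababbab
   2 |  17 | aababbab
   3 |  11 | aabbaaaababbab
   4 |   5 | aabbbbaabbaaaababbab
   5 |  23 | ab
   6 |   0 | ababbaabbbbaabbaaaababbab
   7 |  18 | ababbab
   8 |  12 | abbaaaababbab
   9 |   2 | abbaabbbbaabbaaaababbab
  10 |  20 | abbab
  11 |   6 | abbbbaabbaaaababbab
  12 |  24 | b
  13 |  14 | baaaababbab
  14 |  10 | baabbaaaababbab
  15 |   4 | baabbbbaabbaaaababbab
  16 |  22 | bab
  17 |   1 | babbaabbbbaabbaaaababbab
  18 |  19 | babbab
  19 |  13 | bbaaaababbab
  20 |   9 | bbaabbaaaababbab
  21 |   3 | bbaabbbbaabbaaaababbab
  22 |  21 | bbab
  23 |   8 | bbbaabbaaaababbab
  24 |   7 | bbbbaabbaaaababbab

[15, 16, 17, 11, 5, 23, 0, 18, 12, 2, 20, 6, 24, 14, 10, 4, 22, 1, 19, 13, 9, 3, 21, 8, 7]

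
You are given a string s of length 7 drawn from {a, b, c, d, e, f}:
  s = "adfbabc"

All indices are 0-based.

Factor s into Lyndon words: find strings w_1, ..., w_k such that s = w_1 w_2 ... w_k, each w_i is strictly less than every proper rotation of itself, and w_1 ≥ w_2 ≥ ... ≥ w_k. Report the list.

["adfb", "abc"]

emit factor 1: 'adfb' (i=0, period=4)
emit factor 2: 'abc' (i=4, period=3)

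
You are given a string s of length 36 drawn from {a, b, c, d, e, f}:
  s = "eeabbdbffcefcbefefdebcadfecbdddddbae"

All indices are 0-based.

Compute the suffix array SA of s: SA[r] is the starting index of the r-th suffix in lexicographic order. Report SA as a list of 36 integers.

[2, 22, 34, 33, 3, 20, 4, 27, 13, 6, 21, 26, 12, 9, 32, 5, 31, 30, 29, 28, 18, 23, 35, 1, 19, 25, 0, 10, 16, 14, 11, 8, 17, 24, 15, 7]

rank→(start, suffix):
  0 → (2, 'abbdbffcefcbefefdebcadfecbdddddbae')
  1 → (22, 'adfecbdddddbae')
  2 → (34, 'ae')
  3 → (33, 'bae')
  4 → (3, 'bbdbffcefcbefefdebcadfecbdddddbae')
  5 → (20, 'bcadfecbdddddbae')
  6 → (4, 'bdbffcefcbefefdebcadfecbdddddbae')
  7 → (27, 'bdddddbae')
  8 → (13, 'befefdebcadfecbdddddbae')
  9 → (6, 'bffcefcbefefdebcadfecbdddddbae')
  10 → (21, 'cadfecbdddddbae')
  11 → (26, 'cbdddddbae')
  12 → (12, 'cbefefdebcadfecbdddddbae')
  13 → (9, 'cefcbefefdebcadfecbdddddbae')
  14 → (32, 'dbae')
  15 → (5, 'dbffcefcbefefdebcadfecbdddddbae')
  16 → (31, 'ddbae')
  17 → (30, 'dddbae')
  18 → (29, 'ddddbae')
  19 → (28, 'dddddbae')
  20 → (18, 'debcadfecbdddddbae')
  21 → (23, 'dfecbdddddbae')
  22 → (35, 'e')
  23 → (1, 'eabbdbffcefcbefefdebcadfecbdddddbae')
  24 → (19, 'ebcadfecbdddddbae')
  25 → (25, 'ecbdddddbae')
  26 → (0, 'eeabbdbffcefcbefefdebcadfecbdddddbae')
  27 → (10, 'efcbefefdebcadfecbdddddbae')
  28 → (16, 'efdebcadfecbdddddbae')
  29 → (14, 'efefdebcadfecbdddddbae')
  30 → (11, 'fcbefefdebcadfecbdddddbae')
  31 → (8, 'fcefcbefefdebcadfecbdddddbae')
  32 → (17, 'fdebcadfecbdddddbae')
  33 → (24, 'fecbdddddbae')
  34 → (15, 'fefdebcadfecbdddddbae')
  35 → (7, 'ffcefcbefefdebcadfecbdddddbae')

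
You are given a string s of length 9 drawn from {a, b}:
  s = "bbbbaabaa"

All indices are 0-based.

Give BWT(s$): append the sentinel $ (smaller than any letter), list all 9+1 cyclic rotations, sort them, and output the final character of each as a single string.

rank  rotation    last
    0  $bbbbaabaa  a
    1  a$bbbbaaba  a
    2  aa$bbbbaab  b
    3  aabaa$bbbb  b
    4  abaa$bbbba  a
    5  baa$bbbbaa  a
    6  baabaa$bbb  b
    7  bbaabaa$bb  b
    8  bbbaabaa$b  b
    9  bbbbaabaa$  $

aabbaabbb$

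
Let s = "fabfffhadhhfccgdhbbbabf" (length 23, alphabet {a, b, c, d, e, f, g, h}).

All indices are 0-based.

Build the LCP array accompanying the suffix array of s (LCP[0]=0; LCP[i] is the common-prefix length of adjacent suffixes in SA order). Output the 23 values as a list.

sorted suffixes:
  #0 SA[0]=20  'abf'
  #1 SA[1]=1  'abfffhadhhfccgdhbbbabf'
  #2 SA[2]=7  'adhhfccgdhbbbabf'
  #3 SA[3]=19  'babf'
  #4 SA[4]=18  'bbabf'
  #5 SA[5]=17  'bbbabf'
  #6 SA[6]=21  'bf'
  #7 SA[7]=2  'bfffhadhhfccgdhbbbabf'
  #8 SA[8]=12  'ccgdhbbbabf'
  #9 SA[9]=13  'cgdhbbbabf'
  #10 SA[10]=15  'dhbbbabf'
  #11 SA[11]=8  'dhhfccgdhbbbabf'
  #12 SA[12]=22  'f'
  #13 SA[13]=0  'fabfffhadhhfccgdhbbbabf'
  #14 SA[14]=11  'fccgdhbbbabf'
  #15 SA[15]=3  'fffhadhhfccgdhbbbabf'
  #16 SA[16]=4  'ffhadhhfccgdhbbbabf'
  #17 SA[17]=5  'fhadhhfccgdhbbbabf'
  #18 SA[18]=14  'gdhbbbabf'
  #19 SA[19]=6  'hadhhfccgdhbbbabf'
  #20 SA[20]=16  'hbbbabf'
  #21 SA[21]=10  'hfccgdhbbbabf'
  #22 SA[22]=9  'hhfccgdhbbbabf'

SA = [20, 1, 7, 19, 18, 17, 21, 2, 12, 13, 15, 8, 22, 0, 11, 3, 4, 5, 14, 6, 16, 10, 9]
rank  pair      lcp
   1  s[20:],s[1:]  3  'abf'
   2  s[1:],s[7:]  1  'a'
   3  s[7:],s[19:]  0  ''
   4  s[19:],s[18:]  1  'b'
   5  s[18:],s[17:]  2  'bb'
   6  s[17:],s[21:]  1  'b'
   7  s[21:],s[2:]  2  'bf'
   8  s[2:],s[12:]  0  ''
   9  s[12:],s[13:]  1  'c'
  10  s[13:],s[15:]  0  ''
  11  s[15:],s[8:]  2  'dh'
  12  s[8:],s[22:]  0  ''
  13  s[22:],s[0:]  1  'f'
  14  s[0:],s[11:]  1  'f'
  15  s[11:],s[3:]  1  'f'
  16  s[3:],s[4:]  2  'ff'
  17  s[4:],s[5:]  1  'f'
  18  s[5:],s[14:]  0  ''
  19  s[14:],s[6:]  0  ''
  20  s[6:],s[16:]  1  'h'
  21  s[16:],s[10:]  1  'h'
  22  s[10:],s[9:]  1  'h'

[0, 3, 1, 0, 1, 2, 1, 2, 0, 1, 0, 2, 0, 1, 1, 1, 2, 1, 0, 0, 1, 1, 1]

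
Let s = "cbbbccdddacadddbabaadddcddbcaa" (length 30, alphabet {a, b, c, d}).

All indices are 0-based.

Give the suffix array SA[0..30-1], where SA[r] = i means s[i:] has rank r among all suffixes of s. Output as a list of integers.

[29, 28, 18, 16, 9, 11, 19, 17, 15, 1, 2, 26, 3, 27, 10, 0, 4, 23, 5, 8, 14, 25, 22, 7, 13, 24, 21, 6, 12, 20]

sorted suffixes:
  #0 SA[0]=29  'a'
  #1 SA[1]=28  'aa'
  #2 SA[2]=18  'aadddcddbcaa'
  #3 SA[3]=16  'abaadddcddbcaa'
  #4 SA[4]=9  'acadddbabaadddcddbcaa'
  #5 SA[5]=11  'adddbabaadddcddbcaa'
  #6 SA[6]=19  'adddcddbcaa'
  #7 SA[7]=17  'baadddcddbcaa'
  #8 SA[8]=15  'babaadddcddbcaa'
  #9 SA[9]=1  'bbbccdddacadddbabaadddcddbcaa'
  #10 SA[10]=2  'bbccdddacadddbabaadddcddbcaa'
  #11 SA[11]=26  'bcaa'
  #12 SA[12]=3  'bccdddacadddbabaadddcddbcaa'
  #13 SA[13]=27  'caa'
  #14 SA[14]=10  'cadddbabaadddcddbcaa'
  #15 SA[15]=0  'cbbbccdddacadddbabaadddcddbcaa'
  #16 SA[16]=4  'ccdddacadddbabaadddcddbcaa'
  #17 SA[17]=23  'cddbcaa'
  #18 SA[18]=5  'cdddacadddbabaadddcddbcaa'
  #19 SA[19]=8  'dacadddbabaadddcddbcaa'
  #20 SA[20]=14  'dbabaadddcddbcaa'
  #21 SA[21]=25  'dbcaa'
  #22 SA[22]=22  'dcddbcaa'
  #23 SA[23]=7  'ddacadddbabaadddcddbcaa'
  #24 SA[24]=13  'ddbabaadddcddbcaa'
  #25 SA[25]=24  'ddbcaa'
  #26 SA[26]=21  'ddcddbcaa'
  #27 SA[27]=6  'dddacadddbabaadddcddbcaa'
  #28 SA[28]=12  'dddbabaadddcddbcaa'
  #29 SA[29]=20  'dddcddbcaa'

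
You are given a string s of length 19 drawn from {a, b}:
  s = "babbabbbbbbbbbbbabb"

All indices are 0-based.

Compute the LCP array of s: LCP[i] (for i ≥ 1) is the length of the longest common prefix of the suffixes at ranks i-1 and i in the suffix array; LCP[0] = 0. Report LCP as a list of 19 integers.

[0, 3, 3, 0, 1, 4, 4, 1, 2, 5, 2, 3, 4, 5, 6, 7, 8, 9, 10]

sorted suffixes:
  #0 SA[0]=16  'abb'
  #1 SA[1]=1  'abbabbbbbbbbbbbabb'
  #2 SA[2]=4  'abbbbbbbbbbbabb'
  #3 SA[3]=18  'b'
  #4 SA[4]=15  'babb'
  #5 SA[5]=0  'babbabbbbbbbbbbbabb'
  #6 SA[6]=3  'babbbbbbbbbbbabb'
  #7 SA[7]=17  'bb'
  #8 SA[8]=14  'bbabb'
  #9 SA[9]=2  'bbabbbbbbbbbbbabb'
  #10 SA[10]=13  'bbbabb'
  #11 SA[11]=12  'bbbbabb'
  #12 SA[12]=11  'bbbbbabb'
  #13 SA[13]=10  'bbbbbbabb'
  #14 SA[14]=9  'bbbbbbbabb'
  #15 SA[15]=8  'bbbbbbbbabb'
  #16 SA[16]=7  'bbbbbbbbbabb'
  #17 SA[17]=6  'bbbbbbbbbbabb'
  #18 SA[18]=5  'bbbbbbbbbbbabb'

SA = [16, 1, 4, 18, 15, 0, 3, 17, 14, 2, 13, 12, 11, 10, 9, 8, 7, 6, 5]
[i] adj suffixes → lcp
  [1] 16/1 → 3 ('abb')
  [2] 1/4 → 3 ('abb')
  [3] 4/18 → 0 ('')
  [4] 18/15 → 1 ('b')
  [5] 15/0 → 4 ('babb')
  [6] 0/3 → 4 ('babb')
  [7] 3/17 → 1 ('b')
  [8] 17/14 → 2 ('bb')
  [9] 14/2 → 5 ('bbabb')
  [10] 2/13 → 2 ('bb')
  [11] 13/12 → 3 ('bbb')
  [12] 12/11 → 4 ('bbbb')
  [13] 11/10 → 5 ('bbbbb')
  [14] 10/9 → 6 ('bbbbbb')
  [15] 9/8 → 7 ('bbbbbbb')
  [16] 8/7 → 8 ('bbbbbbbb')
  [17] 7/6 → 9 ('bbbbbbbbb')
  [18] 6/5 → 10 ('bbbbbbbbbb')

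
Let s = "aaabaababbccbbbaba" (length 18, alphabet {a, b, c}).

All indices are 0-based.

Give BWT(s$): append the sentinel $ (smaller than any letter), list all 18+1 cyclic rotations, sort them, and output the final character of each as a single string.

ab$abbaabaababcabcb

rank  rotation             last
    0  $aaabaababbccbbbaba  a
    1  a$aaabaababbccbbbab  b
    2  aaabaababbccbbbaba$  $
    3  aabaababbccbbbaba$a  a
    4  aababbccbbbaba$aaab  b
    5  aba$aaabaababbccbbb  b
    6  abaababbccbbbaba$aa  a
    7  ababbccbbbaba$aaaba  a
    8  abbccbbbaba$aaabaab  b
    9  ba$aaabaababbccbbba  a
   10  baababbccbbbaba$aaa  a
   11  baba$aaabaababbccbb  b
   12  babbccbbbaba$aaabaa  a
   13  bbaba$aaabaababbccb  b
   14  bbbaba$aaabaababbcc  c
   15  bbccbbbaba$aaabaaba  a
   16  bccbbbaba$aaabaabab  b
   17  cbbbaba$aaabaababbc  c
   18  ccbbbaba$aaabaababb  b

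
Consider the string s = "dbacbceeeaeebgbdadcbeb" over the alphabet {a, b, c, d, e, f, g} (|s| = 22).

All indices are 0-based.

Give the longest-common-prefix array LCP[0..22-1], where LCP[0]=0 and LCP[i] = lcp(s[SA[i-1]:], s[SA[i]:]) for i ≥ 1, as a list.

[0, 1, 1, 0, 1, 1, 1, 1, 1, 0, 2, 1, 0, 1, 1, 0, 1, 2, 1, 2, 2, 0]

rank | idx | suffix
   0 |   2 | acbceeeaeebgbdadcbeb
   1 |  16 | adcbeb
   2 |   9 | aeebgbdadcbeb
   3 |  21 | b
   4 |   1 | bacbceeeaeebgbdadcbeb
   5 |   4 | bceeeaeebgbdadcbeb
   6 |  14 | bdadcbeb
   7 |  19 | beb
   8 |  12 | bgbdadcbeb
   9 |   3 | cbceeeaeebgbdadcbeb
  10 |  18 | cbeb
  11 |   5 | ceeeaeebgbdadcbeb
  12 |  15 | dadcbeb
  13 |   0 | dbacbceeeaeebgbdadcbeb
  14 |  17 | dcbeb
  15 |   8 | eaeebgbdadcbeb
  16 |  20 | eb
  17 |  11 | ebgbdadcbeb
  18 |   7 | eeaeebgbdadcbeb
  19 |  10 | eebgbdadcbeb
  20 |   6 | eeeaeebgbdadcbeb
  21 |  13 | gbdadcbeb

SA = [2, 16, 9, 21, 1, 4, 14, 19, 12, 3, 18, 5, 15, 0, 17, 8, 20, 11, 7, 10, 6, 13]
[i] adj suffixes → lcp
  [1] 2/16 → 1 ('a')
  [2] 16/9 → 1 ('a')
  [3] 9/21 → 0 ('')
  [4] 21/1 → 1 ('b')
  [5] 1/4 → 1 ('b')
  [6] 4/14 → 1 ('b')
  [7] 14/19 → 1 ('b')
  [8] 19/12 → 1 ('b')
  [9] 12/3 → 0 ('')
  [10] 3/18 → 2 ('cb')
  [11] 18/5 → 1 ('c')
  [12] 5/15 → 0 ('')
  [13] 15/0 → 1 ('d')
  [14] 0/17 → 1 ('d')
  [15] 17/8 → 0 ('')
  [16] 8/20 → 1 ('e')
  [17] 20/11 → 2 ('eb')
  [18] 11/7 → 1 ('e')
  [19] 7/10 → 2 ('ee')
  [20] 10/6 → 2 ('ee')
  [21] 6/13 → 0 ('')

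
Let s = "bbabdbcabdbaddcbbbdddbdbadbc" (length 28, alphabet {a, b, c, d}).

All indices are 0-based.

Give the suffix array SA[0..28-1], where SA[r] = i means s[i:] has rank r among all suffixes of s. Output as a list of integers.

sorted suffixes:
  #0 SA[0]=7  'abdbaddcbbbdddbdbadbc'
  #1 SA[1]=2  'abdbcabdbaddcbbbdddbdbadbc'
  #2 SA[2]=24  'adbc'
  #3 SA[3]=11  'addcbbbdddbdbadbc'
  #4 SA[4]=1  'babdbcabdbaddcbbbdddbdbadbc'
  #5 SA[5]=23  'badbc'
  #6 SA[6]=10  'baddcbbbdddbdbadbc'
  #7 SA[7]=0  'bbabdbcabdbaddcbbbdddbdbadbc'
  #8 SA[8]=15  'bbbdddbdbadbc'
  #9 SA[9]=16  'bbdddbdbadbc'
  #10 SA[10]=26  'bc'
  #11 SA[11]=5  'bcabdbaddcbbbdddbdbadbc'
  #12 SA[12]=21  'bdbadbc'
  #13 SA[13]=8  'bdbaddcbbbdddbdbadbc'
  #14 SA[14]=3  'bdbcabdbaddcbbbdddbdbadbc'
  #15 SA[15]=17  'bdddbdbadbc'
  #16 SA[16]=27  'c'
  #17 SA[17]=6  'cabdbaddcbbbdddbdbadbc'
  #18 SA[18]=14  'cbbbdddbdbadbc'
  #19 SA[19]=22  'dbadbc'
  #20 SA[20]=9  'dbaddcbbbdddbdbadbc'
  #21 SA[21]=25  'dbc'
  #22 SA[22]=4  'dbcabdbaddcbbbdddbdbadbc'
  #23 SA[23]=20  'dbdbadbc'
  #24 SA[24]=13  'dcbbbdddbdbadbc'
  #25 SA[25]=19  'ddbdbadbc'
  #26 SA[26]=12  'ddcbbbdddbdbadbc'
  #27 SA[27]=18  'dddbdbadbc'

[7, 2, 24, 11, 1, 23, 10, 0, 15, 16, 26, 5, 21, 8, 3, 17, 27, 6, 14, 22, 9, 25, 4, 20, 13, 19, 12, 18]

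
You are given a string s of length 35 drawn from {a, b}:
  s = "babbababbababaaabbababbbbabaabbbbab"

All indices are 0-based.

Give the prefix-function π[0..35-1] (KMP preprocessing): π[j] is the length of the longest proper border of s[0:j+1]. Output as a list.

π[0] = 0
j=1 s[j]='a': π[1]=0 (border '')
j=2 s[j]='b': π[2]=1 (border 'b')
j=3 s[j]='b': k: 1→0; π[3]=1 (border 'b')
j=4 s[j]='a': π[4]=2 (border 'ba')
j=5 s[j]='b': π[5]=3 (border 'bab')
j=6 s[j]='a': k: 3→1; π[6]=2 (border 'ba')
j=7 s[j]='b': π[7]=3 (border 'bab')
j=8 s[j]='b': π[8]=4 (border 'babb')
j=9 s[j]='a': π[9]=5 (border 'babba')
j=10 s[j]='b': π[10]=6 (border 'babbab')
j=11 s[j]='a': π[11]=7 (border 'babbaba')
j=12 s[j]='b': π[12]=8 (border 'babbabab')
j=13 s[j]='a': k: 8→3→1; π[13]=2 (border 'ba')
j=14 s[j]='a': k: 2→0; π[14]=0 (border '')
j=15 s[j]='a': π[15]=0 (border '')
j=16 s[j]='b': π[16]=1 (border 'b')
j=17 s[j]='b': k: 1→0; π[17]=1 (border 'b')
j=18 s[j]='a': π[18]=2 (border 'ba')
j=19 s[j]='b': π[19]=3 (border 'bab')
j=20 s[j]='a': k: 3→1; π[20]=2 (border 'ba')
j=21 s[j]='b': π[21]=3 (border 'bab')
j=22 s[j]='b': π[22]=4 (border 'babb')
j=23 s[j]='b': k: 4→1→0; π[23]=1 (border 'b')
j=24 s[j]='b': k: 1→0; π[24]=1 (border 'b')
j=25 s[j]='a': π[25]=2 (border 'ba')
j=26 s[j]='b': π[26]=3 (border 'bab')
j=27 s[j]='a': k: 3→1; π[27]=2 (border 'ba')
j=28 s[j]='a': k: 2→0; π[28]=0 (border '')
j=29 s[j]='b': π[29]=1 (border 'b')
j=30 s[j]='b': k: 1→0; π[30]=1 (border 'b')
j=31 s[j]='b': k: 1→0; π[31]=1 (border 'b')
j=32 s[j]='b': k: 1→0; π[32]=1 (border 'b')
j=33 s[j]='a': π[33]=2 (border 'ba')
j=34 s[j]='b': π[34]=3 (border 'bab')

[0, 0, 1, 1, 2, 3, 2, 3, 4, 5, 6, 7, 8, 2, 0, 0, 1, 1, 2, 3, 2, 3, 4, 1, 1, 2, 3, 2, 0, 1, 1, 1, 1, 2, 3]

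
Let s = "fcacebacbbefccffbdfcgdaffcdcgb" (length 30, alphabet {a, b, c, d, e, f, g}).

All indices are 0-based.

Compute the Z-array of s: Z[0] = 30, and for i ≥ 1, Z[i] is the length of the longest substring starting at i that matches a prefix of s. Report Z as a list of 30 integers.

Z[0]=30
i=1: fresh scan; Z[1]=0
i=2: fresh scan; Z[2]=0
i=3: fresh scan; Z[3]=0
i=4: fresh scan; Z[4]=0
i=5: fresh scan; Z[5]=0
i=6: fresh scan; Z[6]=0
i=7: fresh scan; Z[7]=0
i=8: fresh scan; Z[8]=0
i=9: fresh scan; Z[9]=0
i=10: fresh scan; Z[10]=0
i=11: fresh scan; Z[11]=2 scan→box=[11,13)
i=12: min(r-i=1, Z[1]=0)=0; Z[12]=0
i=13: fresh scan; Z[13]=0
i=14: fresh scan; Z[14]=1 scan→box=[14,15)
i=15: fresh scan; Z[15]=1 scan→box=[15,16)
i=16: fresh scan; Z[16]=0
i=17: fresh scan; Z[17]=0
i=18: fresh scan; Z[18]=2 scan→box=[18,20)
i=19: min(r-i=1, Z[1]=0)=0; Z[19]=0
i=20: fresh scan; Z[20]=0
i=21: fresh scan; Z[21]=0
i=22: fresh scan; Z[22]=0
i=23: fresh scan; Z[23]=1 scan→box=[23,24)
i=24: fresh scan; Z[24]=2 scan→box=[24,26)
i=25: min(r-i=1, Z[1]=0)=0; Z[25]=0
i=26: fresh scan; Z[26]=0
i=27: fresh scan; Z[27]=0
i=28: fresh scan; Z[28]=0
i=29: fresh scan; Z[29]=0

[30, 0, 0, 0, 0, 0, 0, 0, 0, 0, 0, 2, 0, 0, 1, 1, 0, 0, 2, 0, 0, 0, 0, 1, 2, 0, 0, 0, 0, 0]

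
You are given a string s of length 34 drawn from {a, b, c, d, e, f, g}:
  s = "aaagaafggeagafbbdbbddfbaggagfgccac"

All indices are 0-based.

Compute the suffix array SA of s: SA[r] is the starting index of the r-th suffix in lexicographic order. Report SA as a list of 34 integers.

[0, 4, 1, 32, 12, 5, 2, 10, 26, 23, 22, 14, 17, 15, 18, 33, 31, 30, 16, 19, 20, 9, 21, 13, 28, 6, 3, 11, 25, 29, 8, 27, 24, 7]

sorted suffixes:
  #0 SA[0]=0  'aaagaafggeagafbbdbbddfbaggagfgccac'
  #1 SA[1]=4  'aafggeagafbbdbbddfbaggagfgccac'
  #2 SA[2]=1  'aagaafggeagafbbdbbddfbaggagfgccac'
  #3 SA[3]=32  'ac'
  #4 SA[4]=12  'afbbdbbddfbaggagfgccac'
  #5 SA[5]=5  'afggeagafbbdbbddfbaggagfgccac'
  #6 SA[6]=2  'agaafggeagafbbdbbddfbaggagfgccac'
  #7 SA[7]=10  'agafbbdbbddfbaggagfgccac'
  #8 SA[8]=26  'agfgccac'
  #9 SA[9]=23  'aggagfgccac'
  #10 SA[10]=22  'baggagfgccac'
  #11 SA[11]=14  'bbdbbddfbaggagfgccac'
  #12 SA[12]=17  'bbddfbaggagfgccac'
  #13 SA[13]=15  'bdbbddfbaggagfgccac'
  #14 SA[14]=18  'bddfbaggagfgccac'
  #15 SA[15]=33  'c'
  #16 SA[16]=31  'cac'
  #17 SA[17]=30  'ccac'
  #18 SA[18]=16  'dbbddfbaggagfgccac'
  #19 SA[19]=19  'ddfbaggagfgccac'
  #20 SA[20]=20  'dfbaggagfgccac'
  #21 SA[21]=9  'eagafbbdbbddfbaggagfgccac'
  #22 SA[22]=21  'fbaggagfgccac'
  #23 SA[23]=13  'fbbdbbddfbaggagfgccac'
  #24 SA[24]=28  'fgccac'
  #25 SA[25]=6  'fggeagafbbdbbddfbaggagfgccac'
  #26 SA[26]=3  'gaafggeagafbbdbbddfbaggagfgccac'
  #27 SA[27]=11  'gafbbdbbddfbaggagfgccac'
  #28 SA[28]=25  'gagfgccac'
  #29 SA[29]=29  'gccac'
  #30 SA[30]=8  'geagafbbdbbddfbaggagfgccac'
  #31 SA[31]=27  'gfgccac'
  #32 SA[32]=24  'ggagfgccac'
  #33 SA[33]=7  'ggeagafbbdbbddfbaggagfgccac'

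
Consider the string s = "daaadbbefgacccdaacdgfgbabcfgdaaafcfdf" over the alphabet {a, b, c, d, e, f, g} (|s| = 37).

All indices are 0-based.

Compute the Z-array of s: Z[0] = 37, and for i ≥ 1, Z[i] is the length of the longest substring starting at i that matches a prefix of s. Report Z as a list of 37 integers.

Z[0]=37
i=1: outside box; Z[1]=0
i=2: outside box; Z[2]=0
i=3: outside box; Z[3]=0
i=4: outside box; Z[4]=1 extend→box=[4,5)
i=5: outside box; Z[5]=0
i=6: outside box; Z[6]=0
i=7: outside box; Z[7]=0
i=8: outside box; Z[8]=0
i=9: outside box; Z[9]=0
i=10: outside box; Z[10]=0
i=11: outside box; Z[11]=0
i=12: outside box; Z[12]=0
i=13: outside box; Z[13]=0
i=14: outside box; Z[14]=3 extend→box=[14,17)
i=15: min(r-i=2, Z[1]=0)=0; Z[15]=0
i=16: min(r-i=1, Z[2]=0)=0; Z[16]=0
i=17: outside box; Z[17]=0
i=18: outside box; Z[18]=1 extend→box=[18,19)
i=19: outside box; Z[19]=0
i=20: outside box; Z[20]=0
i=21: outside box; Z[21]=0
i=22: outside box; Z[22]=0
i=23: outside box; Z[23]=0
i=24: outside box; Z[24]=0
i=25: outside box; Z[25]=0
i=26: outside box; Z[26]=0
i=27: outside box; Z[27]=0
i=28: outside box; Z[28]=4 extend→box=[28,32)
i=29: min(r-i=3, Z[1]=0)=0; Z[29]=0
i=30: min(r-i=2, Z[2]=0)=0; Z[30]=0
i=31: min(r-i=1, Z[3]=0)=0; Z[31]=0
i=32: outside box; Z[32]=0
i=33: outside box; Z[33]=0
i=34: outside box; Z[34]=0
i=35: outside box; Z[35]=1 extend→box=[35,36)
i=36: outside box; Z[36]=0

[37, 0, 0, 0, 1, 0, 0, 0, 0, 0, 0, 0, 0, 0, 3, 0, 0, 0, 1, 0, 0, 0, 0, 0, 0, 0, 0, 0, 4, 0, 0, 0, 0, 0, 0, 1, 0]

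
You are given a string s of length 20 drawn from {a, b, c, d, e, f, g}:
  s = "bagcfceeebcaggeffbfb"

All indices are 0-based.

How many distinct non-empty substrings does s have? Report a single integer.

193

sorted suffixes:
  #0 SA[0]=1  'agcfceeebcaggeffbfb'
  #1 SA[1]=11  'aggeffbfb'
  #2 SA[2]=19  'b'
  #3 SA[3]=0  'bagcfceeebcaggeffbfb'
  #4 SA[4]=9  'bcaggeffbfb'
  #5 SA[5]=17  'bfb'
  #6 SA[6]=10  'caggeffbfb'
  #7 SA[7]=5  'ceeebcaggeffbfb'
  #8 SA[8]=3  'cfceeebcaggeffbfb'
  #9 SA[9]=8  'ebcaggeffbfb'
  #10 SA[10]=7  'eebcaggeffbfb'
  #11 SA[11]=6  'eeebcaggeffbfb'
  #12 SA[12]=14  'effbfb'
  #13 SA[13]=18  'fb'
  #14 SA[14]=16  'fbfb'
  #15 SA[15]=4  'fceeebcaggeffbfb'
  #16 SA[16]=15  'ffbfb'
  #17 SA[17]=2  'gcfceeebcaggeffbfb'
  #18 SA[18]=13  'geffbfb'
  #19 SA[19]=12  'ggeffbfb'

SA = [1, 11, 19, 0, 9, 17, 10, 5, 3, 8, 7, 6, 14, 18, 16, 4, 15, 2, 13, 12]
[i] adj suffixes → lcp
  [1] 1/11 → 2 ('ag')
  [2] 11/19 → 0 ('')
  [3] 19/0 → 1 ('b')
  [4] 0/9 → 1 ('b')
  [5] 9/17 → 1 ('b')
  [6] 17/10 → 0 ('')
  [7] 10/5 → 1 ('c')
  [8] 5/3 → 1 ('c')
  [9] 3/8 → 0 ('')
  [10] 8/7 → 1 ('e')
  [11] 7/6 → 2 ('ee')
  [12] 6/14 → 1 ('e')
  [13] 14/18 → 0 ('')
  [14] 18/16 → 2 ('fb')
  [15] 16/4 → 1 ('f')
  [16] 4/15 → 1 ('f')
  [17] 15/2 → 0 ('')
  [18] 2/13 → 1 ('g')
  [19] 13/12 → 1 ('g')

n(n+1)/2 = 20·21/2 = 210
Σ LCP = 0 + 2 + 0 + 1 + 1 + 1 + 0 + 1 + 1 + 0 + 1 + 2 + 1 + 0 + 2 + 1 + 1 + 0 + 1 + 1 = 17
distinct = 210 − 17 = 193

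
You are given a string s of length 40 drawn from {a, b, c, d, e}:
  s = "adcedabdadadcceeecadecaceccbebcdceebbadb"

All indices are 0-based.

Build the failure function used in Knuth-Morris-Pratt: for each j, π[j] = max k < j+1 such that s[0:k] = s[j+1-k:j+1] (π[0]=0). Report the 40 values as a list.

π[0] = 0
j=1 s[j]='d': π[1]=0 (border '')
j=2 s[j]='c': π[2]=0 (border '')
j=3 s[j]='e': π[3]=0 (border '')
j=4 s[j]='d': π[4]=0 (border '')
j=5 s[j]='a': π[5]=1 (border 'a')
j=6 s[j]='b': k: 1→0; π[6]=0 (border '')
j=7 s[j]='d': π[7]=0 (border '')
j=8 s[j]='a': π[8]=1 (border 'a')
j=9 s[j]='d': π[9]=2 (border 'ad')
j=10 s[j]='a': k: 2→0; π[10]=1 (border 'a')
j=11 s[j]='d': π[11]=2 (border 'ad')
j=12 s[j]='c': π[12]=3 (border 'adc')
j=13 s[j]='c': k: 3→0; π[13]=0 (border '')
j=14 s[j]='e': π[14]=0 (border '')
j=15 s[j]='e': π[15]=0 (border '')
j=16 s[j]='e': π[16]=0 (border '')
j=17 s[j]='c': π[17]=0 (border '')
j=18 s[j]='a': π[18]=1 (border 'a')
j=19 s[j]='d': π[19]=2 (border 'ad')
j=20 s[j]='e': k: 2→0; π[20]=0 (border '')
j=21 s[j]='c': π[21]=0 (border '')
j=22 s[j]='a': π[22]=1 (border 'a')
j=23 s[j]='c': k: 1→0; π[23]=0 (border '')
j=24 s[j]='e': π[24]=0 (border '')
j=25 s[j]='c': π[25]=0 (border '')
j=26 s[j]='c': π[26]=0 (border '')
j=27 s[j]='b': π[27]=0 (border '')
j=28 s[j]='e': π[28]=0 (border '')
j=29 s[j]='b': π[29]=0 (border '')
j=30 s[j]='c': π[30]=0 (border '')
j=31 s[j]='d': π[31]=0 (border '')
j=32 s[j]='c': π[32]=0 (border '')
j=33 s[j]='e': π[33]=0 (border '')
j=34 s[j]='e': π[34]=0 (border '')
j=35 s[j]='b': π[35]=0 (border '')
j=36 s[j]='b': π[36]=0 (border '')
j=37 s[j]='a': π[37]=1 (border 'a')
j=38 s[j]='d': π[38]=2 (border 'ad')
j=39 s[j]='b': k: 2→0; π[39]=0 (border '')

[0, 0, 0, 0, 0, 1, 0, 0, 1, 2, 1, 2, 3, 0, 0, 0, 0, 0, 1, 2, 0, 0, 1, 0, 0, 0, 0, 0, 0, 0, 0, 0, 0, 0, 0, 0, 0, 1, 2, 0]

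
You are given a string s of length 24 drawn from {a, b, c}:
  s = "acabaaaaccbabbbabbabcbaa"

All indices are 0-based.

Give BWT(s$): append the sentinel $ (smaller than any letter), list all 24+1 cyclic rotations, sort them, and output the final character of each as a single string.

aabbaacbbb$acabcbbaaaabca

rank  rotation                   last
    0  $acabaaaaccbabbbabbabcbaa  a
    1  a$acabaaaaccbabbbabbabcba  a
    2  aa$acabaaaaccbabbbabbabcb  b
    3  aaaaccbabbbabbabcbaa$acab  b
    4  aaaccbabbbabbabcbaa$acaba  a
    5  aaccbabbbabbabcbaa$acabaa  a
    6  abaaaaccbabbbabbabcbaa$ac  c
    7  abbabcbaa$acabaaaaccbabbb  b
    8  abbbabbabcbaa$acabaaaaccb  b
    9  abcbaa$acabaaaaccbabbbabb  b
   10  acabaaaaccbabbbabbabcbaa$  $
   11  accbabbbabbabcbaa$acabaaa  a
   12  baa$acabaaaaccbabbbabbabc  c
   13  baaaaccbabbbabbabcbaa$aca  a
   14  babbabcbaa$acabaaaaccbabb  b
   15  babbbabbabcbaa$acabaaaacc  c
   16  babcbaa$acabaaaaccbabbbab  b
   17  bbabbabcbaa$acabaaaaccbab  b
   18  bbabcbaa$acabaaaaccbabbba  a
   19  bbbabbabcbaa$acabaaaaccba  a
   20  bcbaa$acabaaaaccbabbbabba  a
   21  cabaaaaccbabbbabbabcbaa$a  a
   22  cbaa$acabaaaaccbabbbabbab  b
   23  cbabbbabbabcbaa$acabaaaac  c
   24  ccbabbbabbabcbaa$acabaaaa  a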